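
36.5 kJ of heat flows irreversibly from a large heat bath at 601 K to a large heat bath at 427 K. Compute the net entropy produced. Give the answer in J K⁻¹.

ΔS_total = 24.7 J/K

ΔS_hot = −Q/T_H = −36500/601 = -60.732 J/K and ΔS_cold = +Q/T_C = 36500/427 = 85.48 J/K.
ΔS_total = -60.732 + 85.48 = 24.7 J/K, positive as the second law requires.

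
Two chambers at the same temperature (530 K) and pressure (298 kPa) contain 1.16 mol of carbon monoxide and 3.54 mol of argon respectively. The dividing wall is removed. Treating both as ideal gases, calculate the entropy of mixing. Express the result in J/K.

ΔS_mix = 21.8 J/K

Mole fractions: x_A = 1.16/4.7 = 0.247, x_B = 0.753.
ΔS_mix = −R(n_A ln x_A + n_B ln x_B) = −8.314 × (1.16 ln 0.247 + 3.54 ln 0.753) = 21.8 J/K.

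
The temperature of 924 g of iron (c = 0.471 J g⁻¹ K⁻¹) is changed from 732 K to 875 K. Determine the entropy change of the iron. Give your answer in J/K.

ΔS = 77.7 J/K

ΔS = ∫dQ_rev/T = m c ln(T₂/T₁) = 924 × 0.471 × ln(875/732) = 77.7 J/K.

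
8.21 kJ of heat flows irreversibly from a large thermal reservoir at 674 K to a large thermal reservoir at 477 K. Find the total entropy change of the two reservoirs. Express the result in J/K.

ΔS_hot = −Q/T_H = −8210/674 = -12.18 J/K and ΔS_cold = +Q/T_C = 8210/477 = 17.21 J/K.
ΔS_total = -12.18 + 17.21 = 5.03 J/K, positive as the second law requires.

ΔS_total = 5.03 J/K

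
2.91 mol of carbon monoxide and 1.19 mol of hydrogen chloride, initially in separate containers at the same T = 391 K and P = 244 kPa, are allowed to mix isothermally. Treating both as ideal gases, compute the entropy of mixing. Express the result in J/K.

ΔS_mix = 20.5 J/K

Mole fractions: x_A = 2.91/4.1 = 0.71, x_B = 0.29.
ΔS_mix = −R(n_A ln x_A + n_B ln x_B) = −8.314 × (2.91 ln 0.71 + 1.19 ln 0.29) = 20.5 J/K.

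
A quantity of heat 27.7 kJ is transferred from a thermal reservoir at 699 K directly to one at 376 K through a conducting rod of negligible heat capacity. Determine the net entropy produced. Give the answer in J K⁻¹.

ΔS_hot = −Q/T_H = −27700/699 = -39.63 J/K and ΔS_cold = +Q/T_C = 27700/376 = 73.67 J/K.
ΔS_total = -39.63 + 73.67 = 34 J/K, positive as the second law requires.

ΔS_total = 34 J/K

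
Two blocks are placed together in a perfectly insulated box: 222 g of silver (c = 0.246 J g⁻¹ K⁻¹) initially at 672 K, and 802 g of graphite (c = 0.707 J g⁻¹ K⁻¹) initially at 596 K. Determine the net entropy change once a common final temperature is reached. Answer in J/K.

Energy balance: T_f = (m₁c₁T₁ + m₂c₂T₂)/(m₁c₁ + m₂c₂) = 602.68 K.
ΔS₁ = m₁c₁ ln(T_f/T₁) = 54.612 × ln(602.68/672) = -5.946 J/K.
ΔS₂ = m₂c₂ ln(T_f/T₂) = 567.014 × ln(602.68/596) = 6.317 J/K.
ΔS_total = -5.946 + 6.317 = 0.371 J/K.

ΔS_total = 0.371 J/K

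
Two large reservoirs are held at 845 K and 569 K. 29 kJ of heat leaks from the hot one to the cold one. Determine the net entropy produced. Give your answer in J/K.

ΔS_hot = −Q/T_H = −29000/845 = -34.32 J/K and ΔS_cold = +Q/T_C = 29000/569 = 50.97 J/K.
ΔS_total = -34.32 + 50.97 = 16.6 J/K, positive as the second law requires.

ΔS_total = 16.6 J/K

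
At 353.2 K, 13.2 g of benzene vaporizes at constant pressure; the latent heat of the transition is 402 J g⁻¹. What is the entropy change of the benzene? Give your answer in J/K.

Heat absorbed by the substance: Q = mL = 13.2 × 402 = 5306.4 J.
At constant T, ΔS = Q_rev/T = 5306.4 / 353.2 = 15 J/K.

ΔS = 15 J/K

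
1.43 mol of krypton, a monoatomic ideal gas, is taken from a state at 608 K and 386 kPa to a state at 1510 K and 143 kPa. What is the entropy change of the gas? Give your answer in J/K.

ΔS = nC_p ln(T₂/T₁) − nR ln(P₂/P₁), with C_p = 5R/2 = 20.79 J mol⁻¹ K⁻¹ for a monoatomic ideal gas.
ΔS = 1.43 × [20.79 × ln(1510/608) − 8.314 × ln(143/386)] = 38.8 J/K.

ΔS = 38.8 J/K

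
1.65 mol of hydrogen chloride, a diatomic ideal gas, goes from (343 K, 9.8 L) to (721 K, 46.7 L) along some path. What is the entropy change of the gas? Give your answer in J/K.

ΔS = 46.9 J/K

Entropy is a state function: ΔS = nC_V ln(T₂/T₁) + nR ln(V₂/V₁), with C_V = 5R/2 = 20.79 J mol⁻¹ K⁻¹ for a diatomic ideal gas.
ΔS = 1.65 × [20.79 × ln(721/343) + 8.314 × ln(46.7/9.8)] = 46.9 J/K.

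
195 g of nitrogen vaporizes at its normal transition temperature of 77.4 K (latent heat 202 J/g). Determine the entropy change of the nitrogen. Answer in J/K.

ΔS = 509 J/K

Heat absorbed by the substance: Q = mL = 195 × 202 = 39390 J.
At constant T, ΔS = Q_rev/T = 39390 / 77.4 = 509 J/K.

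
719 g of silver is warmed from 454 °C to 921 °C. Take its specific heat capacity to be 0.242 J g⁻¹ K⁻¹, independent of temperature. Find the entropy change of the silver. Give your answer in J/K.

ΔS = 86.3 J/K

In kelvin: T₁ = 727.15 K, T₂ = 1194.15 K. ΔS = ∫dQ_rev/T = m c ln(T₂/T₁) = 719 × 0.242 × ln(1194.15/727.15) = 86.3 J/K.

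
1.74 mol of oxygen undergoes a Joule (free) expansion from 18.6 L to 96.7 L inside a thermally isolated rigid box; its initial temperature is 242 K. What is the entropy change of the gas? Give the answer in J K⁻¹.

ΔS_gas = 23.8 J/K

No heat is exchanged and no work is done, so the ideal-gas temperature stays constant.
Entropy is a state function; using a reversible isothermal path, ΔS_gas = nR ln(V₂/V₁) = 1.74 × 8.314 × ln(96.7/18.6) = 23.8 J/K.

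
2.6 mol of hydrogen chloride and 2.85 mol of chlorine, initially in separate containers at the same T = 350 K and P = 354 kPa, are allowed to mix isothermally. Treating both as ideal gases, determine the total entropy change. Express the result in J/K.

Mole fractions: x_A = 2.6/5.45 = 0.477, x_B = 0.523.
ΔS_mix = −R(n_A ln x_A + n_B ln x_B) = −8.314 × (2.6 ln 0.477 + 2.85 ln 0.523) = 31.4 J/K.

ΔS_mix = 31.4 J/K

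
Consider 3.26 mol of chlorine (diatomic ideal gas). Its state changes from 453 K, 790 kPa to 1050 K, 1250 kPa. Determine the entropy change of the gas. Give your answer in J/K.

ΔS = 67.3 J/K

ΔS = nC_p ln(T₂/T₁) − nR ln(P₂/P₁), with C_p = 7R/2 = 29.1 J mol⁻¹ K⁻¹ for a diatomic ideal gas.
ΔS = 3.26 × [29.1 × ln(1050/453) − 8.314 × ln(1250/790)] = 67.3 J/K.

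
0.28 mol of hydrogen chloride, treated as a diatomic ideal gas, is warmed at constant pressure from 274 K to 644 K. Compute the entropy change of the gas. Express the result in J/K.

ΔS = 6.96 J/K

At constant pressure, ΔS = nC_p ln(T₂/T₁) with C_p = 7R/2 = 29.1 J mol⁻¹ K⁻¹.
ΔS = 0.28 × 29.1 × ln(644/274) = 6.96 J/K.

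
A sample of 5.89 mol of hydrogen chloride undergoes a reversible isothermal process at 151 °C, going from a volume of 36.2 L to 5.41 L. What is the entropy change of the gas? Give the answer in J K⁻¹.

For an isothermal ideal gas ΔS_gas = nR ln(V₂/V₁) = 5.89 × 8.314 × ln(5.41/36.2) = -93.1 J/K.

ΔS_gas = -93.1 J/K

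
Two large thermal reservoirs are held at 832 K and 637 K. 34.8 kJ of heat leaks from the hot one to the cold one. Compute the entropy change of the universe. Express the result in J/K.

ΔS_total = 12.8 J/K

ΔS_hot = −Q/T_H = −34800/832 = -41.83 J/K and ΔS_cold = +Q/T_C = 34800/637 = 54.63 J/K.
ΔS_total = -41.83 + 54.63 = 12.8 J/K, positive as the second law requires.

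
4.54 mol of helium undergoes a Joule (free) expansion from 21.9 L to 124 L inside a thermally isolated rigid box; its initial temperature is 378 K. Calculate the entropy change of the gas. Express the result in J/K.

ΔS_gas = 65.4 J/K

For an ideal gas in free expansion Q = 0 and W = 0, so T is unchanged.
Entropy is a state function; using a reversible isothermal path, ΔS_gas = nR ln(V₂/V₁) = 4.54 × 8.314 × ln(124/21.9) = 65.4 J/K.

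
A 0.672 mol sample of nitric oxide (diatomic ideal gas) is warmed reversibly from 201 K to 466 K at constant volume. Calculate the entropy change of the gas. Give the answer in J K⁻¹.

ΔS = 11.7 J/K

At constant volume, ΔS = nC_V ln(T₂/T₁) with C_V = 5R/2 = 20.79 J mol⁻¹ K⁻¹.
ΔS = 0.672 × 20.79 × ln(466/201) = 11.7 J/K.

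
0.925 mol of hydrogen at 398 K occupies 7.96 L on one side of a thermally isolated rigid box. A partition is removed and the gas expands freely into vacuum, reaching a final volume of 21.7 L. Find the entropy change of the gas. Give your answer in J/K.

No heat is exchanged and no work is done, so the ideal-gas temperature stays constant.
Entropy is a state function; using a reversible isothermal path, ΔS_gas = nR ln(V₂/V₁) = 0.925 × 8.314 × ln(21.7/7.96) = 7.71 J/K.

ΔS_gas = 7.71 J/K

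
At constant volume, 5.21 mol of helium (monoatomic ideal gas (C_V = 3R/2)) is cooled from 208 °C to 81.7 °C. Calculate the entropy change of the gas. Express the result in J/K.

In kelvin: T₁ = 481.15 K, T₂ = 354.85 K. At constant volume, ΔS = nC_V ln(T₂/T₁) with C_V = 3R/2 = 12.47 J mol⁻¹ K⁻¹.
ΔS = 5.21 × 12.47 × ln(354.85/481.15) = -19.8 J/K.

ΔS = -19.8 J/K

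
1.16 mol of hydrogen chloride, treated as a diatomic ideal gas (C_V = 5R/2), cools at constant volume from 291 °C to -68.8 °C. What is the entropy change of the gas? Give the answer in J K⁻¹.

In kelvin: T₁ = 564.15 K, T₂ = 204.35 K. At constant volume, ΔS = nC_V ln(T₂/T₁) with C_V = 5R/2 = 20.79 J mol⁻¹ K⁻¹.
ΔS = 1.16 × 20.79 × ln(204.35/564.15) = -24.5 J/K.

ΔS = -24.5 J/K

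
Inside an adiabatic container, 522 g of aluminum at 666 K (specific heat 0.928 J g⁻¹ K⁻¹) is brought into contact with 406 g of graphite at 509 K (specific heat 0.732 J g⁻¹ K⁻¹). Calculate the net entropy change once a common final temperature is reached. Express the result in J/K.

ΔS_total = 6.5 J/K

Energy balance: T_f = (m₁c₁T₁ + m₂c₂T₂)/(m₁c₁ + m₂c₂) = 606.3 K.
ΔS₁ = m₁c₁ ln(T_f/T₁) = 484.416 × ln(606.3/666) = -45.49 J/K.
ΔS₂ = m₂c₂ ln(T_f/T₂) = 297.192 × ln(606.3/509) = 51.99 J/K.
ΔS_total = -45.49 + 51.99 = 6.5 J/K.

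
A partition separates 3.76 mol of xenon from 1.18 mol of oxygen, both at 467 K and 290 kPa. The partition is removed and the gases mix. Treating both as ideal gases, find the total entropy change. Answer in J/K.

ΔS_mix = 22.6 J/K

Mole fractions: x_A = 3.76/4.94 = 0.761, x_B = 0.239.
ΔS_mix = −R(n_A ln x_A + n_B ln x_B) = −8.314 × (3.76 ln 0.761 + 1.18 ln 0.239) = 22.6 J/K.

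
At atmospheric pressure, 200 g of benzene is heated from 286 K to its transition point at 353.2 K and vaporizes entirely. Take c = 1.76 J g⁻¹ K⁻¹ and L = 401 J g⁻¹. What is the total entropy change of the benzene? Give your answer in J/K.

Warming step: ΔS₁ = m c ln(T_tr/T_i) = 200 × 1.76 × ln(353.2/286) = 74.29 J/K.
Phase change: ΔS₂ = +mL/T_tr = 200 × 401 / 353.2 = 227.1 J/K.
ΔS_total = (74.29) + (227.1) = 301 J/K.

ΔS = 301 J/K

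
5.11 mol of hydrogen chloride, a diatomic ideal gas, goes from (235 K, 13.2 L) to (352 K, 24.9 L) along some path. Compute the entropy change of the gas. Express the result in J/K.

Entropy is a state function: ΔS = nC_V ln(T₂/T₁) + nR ln(V₂/V₁), with C_V = 5R/2 = 20.79 J mol⁻¹ K⁻¹ for a diatomic ideal gas.
ΔS = 5.11 × [20.79 × ln(352/235) + 8.314 × ln(24.9/13.2)] = 69.9 J/K.

ΔS = 69.9 J/K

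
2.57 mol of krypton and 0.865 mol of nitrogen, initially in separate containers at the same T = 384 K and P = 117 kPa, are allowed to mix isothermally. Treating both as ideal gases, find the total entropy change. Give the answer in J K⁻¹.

ΔS_mix = 16.1 J/K

Mole fractions: x_A = 2.57/3.43 = 0.748, x_B = 0.252.
ΔS_mix = −R(n_A ln x_A + n_B ln x_B) = −8.314 × (2.57 ln 0.748 + 0.865 ln 0.252) = 16.1 J/K.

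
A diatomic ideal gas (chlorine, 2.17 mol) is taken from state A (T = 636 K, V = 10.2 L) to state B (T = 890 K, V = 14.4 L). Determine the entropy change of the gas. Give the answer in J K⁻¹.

ΔS = 21.4 J/K

Entropy is a state function: ΔS = nC_V ln(T₂/T₁) + nR ln(V₂/V₁), with C_V = 5R/2 = 20.79 J mol⁻¹ K⁻¹ for a diatomic ideal gas.
ΔS = 2.17 × [20.79 × ln(890/636) + 8.314 × ln(14.4/10.2)] = 21.4 J/K.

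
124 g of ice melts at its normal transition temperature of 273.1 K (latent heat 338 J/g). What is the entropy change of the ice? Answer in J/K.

Heat absorbed by the substance: Q = mL = 124 × 338 = 41912 J.
At constant T, ΔS = Q_rev/T = 41912 / 273.1 = 153 J/K.

ΔS = 153 J/K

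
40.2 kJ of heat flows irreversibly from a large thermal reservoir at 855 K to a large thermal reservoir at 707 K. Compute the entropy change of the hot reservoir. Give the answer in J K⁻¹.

ΔS_hot = -47 J/K

The hot reservoir loses heat Q, so ΔS_hot = −Q/T_H = −40200/855 = -47 J/K.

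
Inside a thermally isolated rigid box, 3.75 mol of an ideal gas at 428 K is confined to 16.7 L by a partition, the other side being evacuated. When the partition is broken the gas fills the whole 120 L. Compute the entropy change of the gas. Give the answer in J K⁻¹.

ΔS_gas = 61.5 J/K

No heat is exchanged and no work is done, so the ideal-gas temperature stays constant.
Entropy is a state function; using a reversible isothermal path, ΔS_gas = nR ln(V₂/V₁) = 3.75 × 8.314 × ln(120/16.7) = 61.5 J/K.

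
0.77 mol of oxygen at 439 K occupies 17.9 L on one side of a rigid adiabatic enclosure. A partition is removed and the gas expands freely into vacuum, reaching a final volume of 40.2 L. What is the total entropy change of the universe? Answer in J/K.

ΔS_universe = 5.18 J/K

For an ideal gas in free expansion Q = 0 and W = 0, so T is unchanged.
Entropy is a state function; using a reversible isothermal path, ΔS_gas = nR ln(V₂/V₁) = 0.77 × 8.314 × ln(40.2/17.9) = 5.18 J/K.
The insulated surroundings exchange no heat, so ΔS_surr = 0 and ΔS_universe = ΔS_gas.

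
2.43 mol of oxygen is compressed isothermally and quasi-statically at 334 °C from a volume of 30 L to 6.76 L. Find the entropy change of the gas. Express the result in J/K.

For an isothermal ideal gas ΔS_gas = nR ln(V₂/V₁) = 2.43 × 8.314 × ln(6.76/30) = -30.1 J/K.

ΔS_gas = -30.1 J/K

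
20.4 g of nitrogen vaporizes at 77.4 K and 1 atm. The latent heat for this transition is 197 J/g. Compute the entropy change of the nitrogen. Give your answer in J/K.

Heat absorbed by the substance: Q = mL = 20.4 × 197 = 4018.8 J.
At constant T, ΔS = Q_rev/T = 4018.8 / 77.4 = 51.9 J/K.

ΔS = 51.9 J/K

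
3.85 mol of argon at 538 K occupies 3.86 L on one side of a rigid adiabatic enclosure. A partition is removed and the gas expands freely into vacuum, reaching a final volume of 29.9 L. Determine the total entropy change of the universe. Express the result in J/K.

No heat is exchanged and no work is done, so the ideal-gas temperature stays constant.
Entropy is a state function; using a reversible isothermal path, ΔS_gas = nR ln(V₂/V₁) = 3.85 × 8.314 × ln(29.9/3.86) = 65.5 J/K.
The insulated surroundings exchange no heat, so ΔS_surr = 0 and ΔS_universe = ΔS_gas.

ΔS_universe = 65.5 J/K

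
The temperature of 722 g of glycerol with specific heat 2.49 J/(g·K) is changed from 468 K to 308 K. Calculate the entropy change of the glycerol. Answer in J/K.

ΔS = ∫dQ_rev/T = m c ln(T₂/T₁) = 722 × 2.49 × ln(308/468) = -752 J/K.

ΔS = -752 J/K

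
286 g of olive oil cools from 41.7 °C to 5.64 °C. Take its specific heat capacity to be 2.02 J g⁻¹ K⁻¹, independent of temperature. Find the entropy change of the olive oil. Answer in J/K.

ΔS = -70.3 J/K

In kelvin: T₁ = 314.85 K, T₂ = 278.79 K. ΔS = ∫dQ_rev/T = m c ln(T₂/T₁) = 286 × 2.02 × ln(278.79/314.85) = -70.3 J/K.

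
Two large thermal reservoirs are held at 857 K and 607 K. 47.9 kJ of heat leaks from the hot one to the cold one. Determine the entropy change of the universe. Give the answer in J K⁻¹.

ΔS_total = 23 J/K

ΔS_hot = −Q/T_H = −47900/857 = -55.89 J/K and ΔS_cold = +Q/T_C = 47900/607 = 78.91 J/K.
ΔS_total = -55.89 + 78.91 = 23 J/K, positive as the second law requires.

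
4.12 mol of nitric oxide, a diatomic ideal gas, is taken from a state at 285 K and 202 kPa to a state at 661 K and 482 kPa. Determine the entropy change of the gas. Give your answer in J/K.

ΔS = 71.1 J/K

ΔS = nC_p ln(T₂/T₁) − nR ln(P₂/P₁), with C_p = 7R/2 = 29.1 J mol⁻¹ K⁻¹ for a diatomic ideal gas.
ΔS = 4.12 × [29.1 × ln(661/285) − 8.314 × ln(482/202)] = 71.1 J/K.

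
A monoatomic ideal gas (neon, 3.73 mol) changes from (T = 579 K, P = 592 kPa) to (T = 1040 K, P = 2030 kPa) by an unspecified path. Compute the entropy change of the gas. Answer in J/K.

ΔS = nC_p ln(T₂/T₁) − nR ln(P₂/P₁), with C_p = 5R/2 = 20.79 J mol⁻¹ K⁻¹ for a monoatomic ideal gas.
ΔS = 3.73 × [20.79 × ln(1040/579) − 8.314 × ln(2030/592)] = 7.19 J/K.

ΔS = 7.19 J/K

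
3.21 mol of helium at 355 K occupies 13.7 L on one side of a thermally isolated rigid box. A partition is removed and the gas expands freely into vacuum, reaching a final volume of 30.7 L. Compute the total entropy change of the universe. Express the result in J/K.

ΔS_universe = 21.5 J/K

No heat is exchanged and no work is done, so the ideal-gas temperature stays constant.
Entropy is a state function; using a reversible isothermal path, ΔS_gas = nR ln(V₂/V₁) = 3.21 × 8.314 × ln(30.7/13.7) = 21.5 J/K.
The insulated surroundings exchange no heat, so ΔS_surr = 0 and ΔS_universe = ΔS_gas.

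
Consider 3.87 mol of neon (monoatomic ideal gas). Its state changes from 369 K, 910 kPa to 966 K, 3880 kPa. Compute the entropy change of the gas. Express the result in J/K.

ΔS = 30.8 J/K

ΔS = nC_p ln(T₂/T₁) − nR ln(P₂/P₁), with C_p = 5R/2 = 20.79 J mol⁻¹ K⁻¹ for a monoatomic ideal gas.
ΔS = 3.87 × [20.79 × ln(966/369) − 8.314 × ln(3880/910)] = 30.8 J/K.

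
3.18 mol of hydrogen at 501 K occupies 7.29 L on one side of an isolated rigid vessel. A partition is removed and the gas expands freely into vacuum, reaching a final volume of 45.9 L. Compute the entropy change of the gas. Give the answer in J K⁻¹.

No heat is exchanged and no work is done, so the ideal-gas temperature stays constant.
Entropy is a state function; using a reversible isothermal path, ΔS_gas = nR ln(V₂/V₁) = 3.18 × 8.314 × ln(45.9/7.29) = 48.6 J/K.

ΔS_gas = 48.6 J/K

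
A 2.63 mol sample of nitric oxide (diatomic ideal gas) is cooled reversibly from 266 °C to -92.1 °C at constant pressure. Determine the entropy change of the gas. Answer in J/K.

In kelvin: T₁ = 539.15 K, T₂ = 181.05 K. At constant pressure, ΔS = nC_p ln(T₂/T₁) with C_p = 7R/2 = 29.1 J mol⁻¹ K⁻¹.
ΔS = 2.63 × 29.1 × ln(181.05/539.15) = -83.5 J/K.

ΔS = -83.5 J/K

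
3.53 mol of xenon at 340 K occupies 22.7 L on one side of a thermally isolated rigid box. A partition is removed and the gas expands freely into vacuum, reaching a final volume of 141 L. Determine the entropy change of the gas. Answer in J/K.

ΔS_gas = 53.6 J/K

For an ideal gas in free expansion Q = 0 and W = 0, so T is unchanged.
Entropy is a state function; using a reversible isothermal path, ΔS_gas = nR ln(V₂/V₁) = 3.53 × 8.314 × ln(141/22.7) = 53.6 J/K.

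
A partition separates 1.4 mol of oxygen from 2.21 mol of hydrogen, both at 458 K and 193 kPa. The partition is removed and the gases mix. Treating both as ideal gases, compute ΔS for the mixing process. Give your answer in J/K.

ΔS_mix = 20 J/K

Mole fractions: x_A = 1.4/3.61 = 0.388, x_B = 0.612.
ΔS_mix = −R(n_A ln x_A + n_B ln x_B) = −8.314 × (1.4 ln 0.388 + 2.21 ln 0.612) = 20 J/K.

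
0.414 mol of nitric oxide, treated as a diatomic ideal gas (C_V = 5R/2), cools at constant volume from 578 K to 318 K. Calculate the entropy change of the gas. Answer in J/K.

At constant volume, ΔS = nC_V ln(T₂/T₁) with C_V = 5R/2 = 20.79 J mol⁻¹ K⁻¹.
ΔS = 0.414 × 20.79 × ln(318/578) = -5.14 J/K.

ΔS = -5.14 J/K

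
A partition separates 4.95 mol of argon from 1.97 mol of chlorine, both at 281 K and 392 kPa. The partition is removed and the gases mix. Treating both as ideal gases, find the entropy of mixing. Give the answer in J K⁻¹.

Mole fractions: x_A = 4.95/6.92 = 0.715, x_B = 0.285.
ΔS_mix = −R(n_A ln x_A + n_B ln x_B) = −8.314 × (4.95 ln 0.715 + 1.97 ln 0.285) = 34.4 J/K.

ΔS_mix = 34.4 J/K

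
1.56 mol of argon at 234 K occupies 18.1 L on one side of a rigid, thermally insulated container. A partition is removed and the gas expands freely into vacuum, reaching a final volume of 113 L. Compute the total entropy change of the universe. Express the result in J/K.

ΔS_universe = 23.8 J/K

For an ideal gas in free expansion Q = 0 and W = 0, so T is unchanged.
Entropy is a state function; using a reversible isothermal path, ΔS_gas = nR ln(V₂/V₁) = 1.56 × 8.314 × ln(113/18.1) = 23.8 J/K.
The insulated surroundings exchange no heat, so ΔS_surr = 0 and ΔS_universe = ΔS_gas.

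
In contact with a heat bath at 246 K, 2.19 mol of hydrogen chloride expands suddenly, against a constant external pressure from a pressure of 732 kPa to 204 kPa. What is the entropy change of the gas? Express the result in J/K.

Entropy is a state function, so ΔS_gas depends only on the end states.
For an isothermal ideal gas ΔS_gas = nR ln(P₁/P₂) = 2.19 × 8.314 × ln(732/204) = 23.3 J/K.

ΔS_gas = 23.3 J/K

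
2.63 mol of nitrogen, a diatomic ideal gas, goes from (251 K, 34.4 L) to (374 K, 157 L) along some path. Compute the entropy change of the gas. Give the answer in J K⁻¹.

ΔS = 55 J/K

Entropy is a state function: ΔS = nC_V ln(T₂/T₁) + nR ln(V₂/V₁), with C_V = 5R/2 = 20.79 J mol⁻¹ K⁻¹ for a diatomic ideal gas.
ΔS = 2.63 × [20.79 × ln(374/251) + 8.314 × ln(157/34.4)] = 55 J/K.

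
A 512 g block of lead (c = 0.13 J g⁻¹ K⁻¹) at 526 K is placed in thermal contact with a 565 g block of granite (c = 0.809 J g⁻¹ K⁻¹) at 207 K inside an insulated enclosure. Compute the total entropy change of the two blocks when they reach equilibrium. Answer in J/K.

Energy balance: T_f = (m₁c₁T₁ + m₂c₂T₂)/(m₁c₁ + m₂c₂) = 247.55 K.
ΔS₁ = m₁c₁ ln(T_f/T₁) = 66.56 × ln(247.55/526) = -50.17 J/K.
ΔS₂ = m₂c₂ ln(T_f/T₂) = 457.085 × ln(247.55/207) = 81.77 J/K.
ΔS_total = -50.17 + 81.77 = 31.6 J/K.

ΔS_total = 31.6 J/K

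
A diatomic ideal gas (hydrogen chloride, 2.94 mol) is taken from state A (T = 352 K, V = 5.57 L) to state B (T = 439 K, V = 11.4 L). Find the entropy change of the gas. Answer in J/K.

ΔS = 31 J/K

Entropy is a state function: ΔS = nC_V ln(T₂/T₁) + nR ln(V₂/V₁), with C_V = 5R/2 = 20.79 J mol⁻¹ K⁻¹ for a diatomic ideal gas.
ΔS = 2.94 × [20.79 × ln(439/352) + 8.314 × ln(11.4/5.57)] = 31 J/K.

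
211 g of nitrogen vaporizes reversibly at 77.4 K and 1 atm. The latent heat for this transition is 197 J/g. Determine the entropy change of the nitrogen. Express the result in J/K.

ΔS = 537 J/K

Heat absorbed by the substance: Q = mL = 211 × 197 = 41567 J.
At constant T, ΔS = Q_rev/T = 41567 / 77.4 = 537 J/K.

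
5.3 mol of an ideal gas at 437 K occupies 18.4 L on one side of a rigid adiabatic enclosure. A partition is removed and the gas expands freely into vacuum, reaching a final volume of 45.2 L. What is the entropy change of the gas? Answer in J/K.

ΔS_gas = 39.6 J/K

For an ideal gas in free expansion Q = 0 and W = 0, so T is unchanged.
Entropy is a state function; using a reversible isothermal path, ΔS_gas = nR ln(V₂/V₁) = 5.3 × 8.314 × ln(45.2/18.4) = 39.6 J/K.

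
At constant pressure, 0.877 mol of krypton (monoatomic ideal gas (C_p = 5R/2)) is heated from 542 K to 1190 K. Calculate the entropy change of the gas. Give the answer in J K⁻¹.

ΔS = 14.3 J/K

At constant pressure, ΔS = nC_p ln(T₂/T₁) with C_p = 5R/2 = 20.79 J mol⁻¹ K⁻¹.
ΔS = 0.877 × 20.79 × ln(1190/542) = 14.3 J/K.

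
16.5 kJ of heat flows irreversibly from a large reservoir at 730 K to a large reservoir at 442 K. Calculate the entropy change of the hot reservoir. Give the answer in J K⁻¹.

The hot reservoir loses heat Q, so ΔS_hot = −Q/T_H = −16500/730 = -22.6 J/K.

ΔS_hot = -22.6 J/K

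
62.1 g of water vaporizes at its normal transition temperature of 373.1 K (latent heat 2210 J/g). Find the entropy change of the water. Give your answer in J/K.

ΔS = 368 J/K

Heat absorbed by the substance: Q = mL = 62.1 × 2210 = 137241 J.
At constant T, ΔS = Q_rev/T = 137241 / 373.1 = 368 J/K.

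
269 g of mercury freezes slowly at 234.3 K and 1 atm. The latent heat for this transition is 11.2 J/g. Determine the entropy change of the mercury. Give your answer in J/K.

Heat released by the substance: Q = −mL = −269 × 11.2 = −3012.8 J.
At constant T, ΔS = Q_rev/T = −3012.8 / 234.3 = -12.9 J/K.

ΔS = -12.9 J/K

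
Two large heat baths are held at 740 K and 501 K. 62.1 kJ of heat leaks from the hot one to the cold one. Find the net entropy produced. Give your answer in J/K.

ΔS_hot = −Q/T_H = −62100/740 = -83.919 J/K and ΔS_cold = +Q/T_C = 62100/501 = 123.95 J/K.
ΔS_total = -83.919 + 123.95 = 40 J/K, positive as the second law requires.

ΔS_total = 40 J/K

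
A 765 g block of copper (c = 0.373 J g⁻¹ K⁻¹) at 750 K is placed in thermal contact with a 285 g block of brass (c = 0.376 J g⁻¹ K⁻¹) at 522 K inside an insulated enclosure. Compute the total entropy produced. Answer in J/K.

ΔS_total = 4.83 J/K

Energy balance: T_f = (m₁c₁T₁ + m₂c₂T₂)/(m₁c₁ + m₂c₂) = 687.75 K.
ΔS₁ = m₁c₁ ln(T_f/T₁) = 285.345 × ln(687.75/750) = -24.72 J/K.
ΔS₂ = m₂c₂ ln(T_f/T₂) = 107.16 × ln(687.75/522) = 29.55 J/K.
ΔS_total = -24.72 + 29.55 = 4.83 J/K.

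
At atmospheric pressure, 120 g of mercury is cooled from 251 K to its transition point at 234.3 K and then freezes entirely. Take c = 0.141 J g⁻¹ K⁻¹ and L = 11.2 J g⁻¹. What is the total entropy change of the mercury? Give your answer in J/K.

Cooling step: ΔS₁ = m c ln(T_tr/T_i) = 120 × 0.141 × ln(234.3/251) = -1.165 J/K.
Phase change: ΔS₂ = −mL/T_tr = −120 × 11.2 / 234.3 = -5.736 J/K.
ΔS_total = (-1.165) + (-5.736) = -6.9 J/K.

ΔS = -6.9 J/K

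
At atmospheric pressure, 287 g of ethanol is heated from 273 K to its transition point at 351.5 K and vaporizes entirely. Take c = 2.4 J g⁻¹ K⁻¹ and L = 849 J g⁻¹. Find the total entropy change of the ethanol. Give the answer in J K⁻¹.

Warming step: ΔS₁ = m c ln(T_tr/T_i) = 287 × 2.4 × ln(351.5/273) = 174.1 J/K.
Phase change: ΔS₂ = +mL/T_tr = 287 × 849 / 351.5 = 693.2 J/K.
ΔS_total = (174.1) + (693.2) = 867 J/K.

ΔS = 867 J/K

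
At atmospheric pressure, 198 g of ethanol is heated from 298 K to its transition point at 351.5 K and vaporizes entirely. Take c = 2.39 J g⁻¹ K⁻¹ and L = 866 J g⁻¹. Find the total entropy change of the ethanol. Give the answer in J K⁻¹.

ΔS = 566 J/K

Warming step: ΔS₁ = m c ln(T_tr/T_i) = 198 × 2.39 × ln(351.5/298) = 78.14 J/K.
Phase change: ΔS₂ = +mL/T_tr = 198 × 866 / 351.5 = 487.8 J/K.
ΔS_total = (78.14) + (487.8) = 566 J/K.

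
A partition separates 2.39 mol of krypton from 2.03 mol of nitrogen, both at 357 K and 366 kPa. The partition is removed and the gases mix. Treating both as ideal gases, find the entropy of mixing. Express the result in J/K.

Mole fractions: x_A = 2.39/4.42 = 0.541, x_B = 0.459.
ΔS_mix = −R(n_A ln x_A + n_B ln x_B) = −8.314 × (2.39 ln 0.541 + 2.03 ln 0.459) = 25.3 J/K.

ΔS_mix = 25.3 J/K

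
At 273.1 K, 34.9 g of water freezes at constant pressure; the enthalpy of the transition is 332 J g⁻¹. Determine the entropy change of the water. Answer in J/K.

Heat released by the substance: Q = −mL = −34.9 × 332 = −11586.8 J.
At constant T, ΔS = Q_rev/T = −11586.8 / 273.1 = -42.4 J/K.

ΔS = -42.4 J/K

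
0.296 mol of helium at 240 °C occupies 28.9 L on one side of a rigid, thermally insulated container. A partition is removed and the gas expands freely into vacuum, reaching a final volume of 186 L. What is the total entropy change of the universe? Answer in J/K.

No heat is exchanged and no work is done, so the ideal-gas temperature stays constant.
Entropy is a state function; using a reversible isothermal path, ΔS_gas = nR ln(V₂/V₁) = 0.296 × 8.314 × ln(186/28.9) = 4.58 J/K.
The insulated surroundings exchange no heat, so ΔS_surr = 0 and ΔS_universe = ΔS_gas.

ΔS_universe = 4.58 J/K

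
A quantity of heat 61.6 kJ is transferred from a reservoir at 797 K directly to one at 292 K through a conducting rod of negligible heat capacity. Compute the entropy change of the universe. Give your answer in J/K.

ΔS_total = 134 J/K

ΔS_hot = −Q/T_H = −61600/797 = -77.29 J/K and ΔS_cold = +Q/T_C = 61600/292 = 211 J/K.
ΔS_total = -77.29 + 211 = 134 J/K, positive as the second law requires.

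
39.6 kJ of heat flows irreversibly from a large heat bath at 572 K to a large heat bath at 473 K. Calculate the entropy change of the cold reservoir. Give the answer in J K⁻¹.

ΔS_cold = 83.7 J/K

The cold reservoir gains heat Q, so ΔS_cold = +Q/T_C = 39600/473 = 83.7 J/K.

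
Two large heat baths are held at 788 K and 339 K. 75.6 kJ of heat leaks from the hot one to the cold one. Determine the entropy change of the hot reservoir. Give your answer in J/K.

ΔS_hot = -95.9 J/K

The hot reservoir loses heat Q, so ΔS_hot = −Q/T_H = −75600/788 = -95.9 J/K.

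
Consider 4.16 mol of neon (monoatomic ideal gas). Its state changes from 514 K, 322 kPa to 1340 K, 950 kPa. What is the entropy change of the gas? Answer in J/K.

ΔS = 45.4 J/K

ΔS = nC_p ln(T₂/T₁) − nR ln(P₂/P₁), with C_p = 5R/2 = 20.79 J mol⁻¹ K⁻¹ for a monoatomic ideal gas.
ΔS = 4.16 × [20.79 × ln(1340/514) − 8.314 × ln(950/322)] = 45.4 J/K.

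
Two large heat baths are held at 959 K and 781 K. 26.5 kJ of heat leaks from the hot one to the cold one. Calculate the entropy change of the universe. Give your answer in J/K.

ΔS_total = 6.3 J/K

ΔS_hot = −Q/T_H = −26500/959 = -27.63 J/K and ΔS_cold = +Q/T_C = 26500/781 = 33.93 J/K.
ΔS_total = -27.63 + 33.93 = 6.3 J/K, positive as the second law requires.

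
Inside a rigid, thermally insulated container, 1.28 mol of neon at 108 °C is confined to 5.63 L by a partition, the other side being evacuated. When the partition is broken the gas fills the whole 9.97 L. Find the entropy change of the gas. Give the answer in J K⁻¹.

ΔS_gas = 6.08 J/K

For an ideal gas in free expansion Q = 0 and W = 0, so T is unchanged.
Entropy is a state function; using a reversible isothermal path, ΔS_gas = nR ln(V₂/V₁) = 1.28 × 8.314 × ln(9.97/5.63) = 6.08 J/K.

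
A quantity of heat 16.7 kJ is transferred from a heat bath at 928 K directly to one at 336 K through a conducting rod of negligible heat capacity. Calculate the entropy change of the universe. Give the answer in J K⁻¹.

ΔS_total = 31.7 J/K

ΔS_hot = −Q/T_H = −16700/928 = -18 J/K and ΔS_cold = +Q/T_C = 16700/336 = 49.7 J/K.
ΔS_total = -18 + 49.7 = 31.7 J/K, positive as the second law requires.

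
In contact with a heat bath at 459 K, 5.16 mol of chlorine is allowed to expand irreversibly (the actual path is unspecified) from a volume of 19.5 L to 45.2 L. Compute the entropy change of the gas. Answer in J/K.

Entropy is a state function, so ΔS_gas depends only on the end states.
For an isothermal ideal gas ΔS_gas = nR ln(V₂/V₁) = 5.16 × 8.314 × ln(45.2/19.5) = 36.1 J/K.

ΔS_gas = 36.1 J/K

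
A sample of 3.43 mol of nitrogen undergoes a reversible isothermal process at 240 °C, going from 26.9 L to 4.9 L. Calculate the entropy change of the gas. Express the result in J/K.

For an isothermal ideal gas ΔS_gas = nR ln(V₂/V₁) = 3.43 × 8.314 × ln(4.9/26.9) = -48.6 J/K.

ΔS_gas = -48.6 J/K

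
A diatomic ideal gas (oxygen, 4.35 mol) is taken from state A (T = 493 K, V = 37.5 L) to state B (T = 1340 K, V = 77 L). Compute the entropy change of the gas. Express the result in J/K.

Entropy is a state function: ΔS = nC_V ln(T₂/T₁) + nR ln(V₂/V₁), with C_V = 5R/2 = 20.79 J mol⁻¹ K⁻¹ for a diatomic ideal gas.
ΔS = 4.35 × [20.79 × ln(1340/493) + 8.314 × ln(77/37.5)] = 116 J/K.

ΔS = 116 J/K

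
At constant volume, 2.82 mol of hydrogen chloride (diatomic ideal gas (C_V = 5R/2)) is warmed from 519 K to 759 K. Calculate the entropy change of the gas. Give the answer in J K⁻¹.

ΔS = 22.3 J/K

At constant volume, ΔS = nC_V ln(T₂/T₁) with C_V = 5R/2 = 20.79 J mol⁻¹ K⁻¹.
ΔS = 2.82 × 20.79 × ln(759/519) = 22.3 J/K.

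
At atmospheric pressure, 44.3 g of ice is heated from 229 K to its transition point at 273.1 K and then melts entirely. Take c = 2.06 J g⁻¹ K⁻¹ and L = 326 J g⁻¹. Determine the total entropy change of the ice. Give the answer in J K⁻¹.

ΔS = 69 J/K

Warming step: ΔS₁ = m c ln(T_tr/T_i) = 44.3 × 2.06 × ln(273.1/229) = 16.07 J/K.
Phase change: ΔS₂ = +mL/T_tr = 44.3 × 326 / 273.1 = 52.88 J/K.
ΔS_total = (16.07) + (52.88) = 69 J/K.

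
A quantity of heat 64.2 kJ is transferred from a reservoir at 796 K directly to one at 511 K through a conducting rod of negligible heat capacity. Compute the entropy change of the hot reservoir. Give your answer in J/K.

The hot reservoir loses heat Q, so ΔS_hot = −Q/T_H = −64200/796 = -80.7 J/K.

ΔS_hot = -80.7 J/K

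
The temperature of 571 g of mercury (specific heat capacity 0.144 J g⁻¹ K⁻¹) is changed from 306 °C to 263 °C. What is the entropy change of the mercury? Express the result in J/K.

ΔS = -6.34 J/K

In kelvin: T₁ = 579.15 K, T₂ = 536.15 K. ΔS = ∫dQ_rev/T = m c ln(T₂/T₁) = 571 × 0.144 × ln(536.15/579.15) = -6.34 J/K.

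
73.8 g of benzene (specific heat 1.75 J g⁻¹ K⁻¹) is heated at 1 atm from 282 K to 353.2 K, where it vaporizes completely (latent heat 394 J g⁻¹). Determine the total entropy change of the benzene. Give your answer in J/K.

ΔS = 111 J/K

Warming step: ΔS₁ = m c ln(T_tr/T_i) = 73.8 × 1.75 × ln(353.2/282) = 29.08 J/K.
Phase change: ΔS₂ = +mL/T_tr = 73.8 × 394 / 353.2 = 82.33 J/K.
ΔS_total = (29.08) + (82.33) = 111 J/K.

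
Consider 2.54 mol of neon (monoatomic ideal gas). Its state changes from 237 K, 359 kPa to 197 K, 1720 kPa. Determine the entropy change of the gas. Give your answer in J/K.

ΔS = -42.8 J/K

ΔS = nC_p ln(T₂/T₁) − nR ln(P₂/P₁), with C_p = 5R/2 = 20.79 J mol⁻¹ K⁻¹ for a monoatomic ideal gas.
ΔS = 2.54 × [20.79 × ln(197/237) − 8.314 × ln(1720/359)] = -42.8 J/K.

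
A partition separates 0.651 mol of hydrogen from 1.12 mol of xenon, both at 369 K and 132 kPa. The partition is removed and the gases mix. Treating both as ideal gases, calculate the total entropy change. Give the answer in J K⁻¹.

Mole fractions: x_A = 0.651/1.77 = 0.368, x_B = 0.632.
ΔS_mix = −R(n_A ln x_A + n_B ln x_B) = −8.314 × (0.651 ln 0.368 + 1.12 ln 0.632) = 9.68 J/K.

ΔS_mix = 9.68 J/K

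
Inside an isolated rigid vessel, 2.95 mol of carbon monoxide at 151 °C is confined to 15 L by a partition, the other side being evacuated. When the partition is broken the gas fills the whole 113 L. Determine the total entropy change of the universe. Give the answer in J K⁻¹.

For an ideal gas in free expansion Q = 0 and W = 0, so T is unchanged.
Entropy is a state function; using a reversible isothermal path, ΔS_gas = nR ln(V₂/V₁) = 2.95 × 8.314 × ln(113/15) = 49.5 J/K.
The insulated surroundings exchange no heat, so ΔS_surr = 0 and ΔS_universe = ΔS_gas.

ΔS_universe = 49.5 J/K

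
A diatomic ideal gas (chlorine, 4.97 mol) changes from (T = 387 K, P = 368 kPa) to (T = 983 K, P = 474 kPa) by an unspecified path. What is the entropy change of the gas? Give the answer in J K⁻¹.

ΔS = nC_p ln(T₂/T₁) − nR ln(P₂/P₁), with C_p = 7R/2 = 29.1 J mol⁻¹ K⁻¹ for a diatomic ideal gas.
ΔS = 4.97 × [29.1 × ln(983/387) − 8.314 × ln(474/368)] = 124 J/K.

ΔS = 124 J/K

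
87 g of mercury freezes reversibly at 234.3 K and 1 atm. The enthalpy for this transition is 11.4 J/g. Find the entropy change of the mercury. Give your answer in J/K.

Heat released by the substance: Q = −mL = −87 × 11.4 = −991.8 J.
At constant T, ΔS = Q_rev/T = −991.8 / 234.3 = -4.23 J/K.

ΔS = -4.23 J/K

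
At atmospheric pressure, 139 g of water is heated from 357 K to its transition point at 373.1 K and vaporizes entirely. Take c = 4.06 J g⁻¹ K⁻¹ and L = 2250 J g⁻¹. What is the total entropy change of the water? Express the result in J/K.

Warming step: ΔS₁ = m c ln(T_tr/T_i) = 139 × 4.06 × ln(373.1/357) = 24.89 J/K.
Phase change: ΔS₂ = +mL/T_tr = 139 × 2250 / 373.1 = 838.2 J/K.
ΔS_total = (24.89) + (838.2) = 863 J/K.

ΔS = 863 J/K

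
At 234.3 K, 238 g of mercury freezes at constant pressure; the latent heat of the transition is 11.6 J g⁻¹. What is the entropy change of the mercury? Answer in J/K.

ΔS = -11.8 J/K

Heat released by the substance: Q = −mL = −238 × 11.6 = −2760.8 J.
At constant T, ΔS = Q_rev/T = −2760.8 / 234.3 = -11.8 J/K.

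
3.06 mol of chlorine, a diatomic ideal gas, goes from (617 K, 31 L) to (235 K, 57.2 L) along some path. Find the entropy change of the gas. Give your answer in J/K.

ΔS = -45.8 J/K

Entropy is a state function: ΔS = nC_V ln(T₂/T₁) + nR ln(V₂/V₁), with C_V = 5R/2 = 20.79 J mol⁻¹ K⁻¹ for a diatomic ideal gas.
ΔS = 3.06 × [20.79 × ln(235/617) + 8.314 × ln(57.2/31)] = -45.8 J/K.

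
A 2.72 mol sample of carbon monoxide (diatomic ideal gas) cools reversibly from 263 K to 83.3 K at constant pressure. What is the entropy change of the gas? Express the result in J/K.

ΔS = -91 J/K

At constant pressure, ΔS = nC_p ln(T₂/T₁) with C_p = 7R/2 = 29.1 J mol⁻¹ K⁻¹.
ΔS = 2.72 × 29.1 × ln(83.3/263) = -91 J/K.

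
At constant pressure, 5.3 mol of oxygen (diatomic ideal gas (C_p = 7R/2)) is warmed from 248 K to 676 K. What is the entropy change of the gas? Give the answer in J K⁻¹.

At constant pressure, ΔS = nC_p ln(T₂/T₁) with C_p = 7R/2 = 29.1 J mol⁻¹ K⁻¹.
ΔS = 5.3 × 29.1 × ln(676/248) = 155 J/K.

ΔS = 155 J/K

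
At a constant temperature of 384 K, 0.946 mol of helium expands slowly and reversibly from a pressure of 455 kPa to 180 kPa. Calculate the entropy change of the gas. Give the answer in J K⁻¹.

For an isothermal ideal gas ΔS_gas = nR ln(P₁/P₂) = 0.946 × 8.314 × ln(455/180) = 7.29 J/K.

ΔS_gas = 7.29 J/K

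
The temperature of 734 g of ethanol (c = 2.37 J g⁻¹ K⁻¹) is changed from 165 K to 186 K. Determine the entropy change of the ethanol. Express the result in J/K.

ΔS = 208 J/K

ΔS = ∫dQ_rev/T = m c ln(T₂/T₁) = 734 × 2.37 × ln(186/165) = 208 J/K.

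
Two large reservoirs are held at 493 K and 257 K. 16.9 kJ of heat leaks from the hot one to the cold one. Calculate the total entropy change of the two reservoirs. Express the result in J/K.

ΔS_hot = −Q/T_H = −16900/493 = -34.28 J/K and ΔS_cold = +Q/T_C = 16900/257 = 65.76 J/K.
ΔS_total = -34.28 + 65.76 = 31.5 J/K, positive as the second law requires.

ΔS_total = 31.5 J/K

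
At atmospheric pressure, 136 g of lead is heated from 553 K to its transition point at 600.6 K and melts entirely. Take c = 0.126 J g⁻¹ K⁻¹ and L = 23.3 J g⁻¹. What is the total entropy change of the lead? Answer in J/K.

Warming step: ΔS₁ = m c ln(T_tr/T_i) = 136 × 0.126 × ln(600.6/553) = 1.415 J/K.
Phase change: ΔS₂ = +mL/T_tr = 136 × 23.3 / 600.6 = 5.276 J/K.
ΔS_total = (1.415) + (5.276) = 6.69 J/K.

ΔS = 6.69 J/K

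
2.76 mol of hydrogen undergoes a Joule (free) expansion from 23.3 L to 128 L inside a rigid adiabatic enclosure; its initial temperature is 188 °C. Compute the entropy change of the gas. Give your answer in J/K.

No heat is exchanged and no work is done, so the ideal-gas temperature stays constant.
Entropy is a state function; using a reversible isothermal path, ΔS_gas = nR ln(V₂/V₁) = 2.76 × 8.314 × ln(128/23.3) = 39.1 J/K.

ΔS_gas = 39.1 J/K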